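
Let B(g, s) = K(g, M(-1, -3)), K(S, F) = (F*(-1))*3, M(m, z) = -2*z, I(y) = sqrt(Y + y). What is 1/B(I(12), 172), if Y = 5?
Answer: -1/18 ≈ -0.055556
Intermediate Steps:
I(y) = sqrt(5 + y)
K(S, F) = -3*F (K(S, F) = -F*3 = -3*F)
B(g, s) = -18 (B(g, s) = -(-6)*(-3) = -3*6 = -18)
1/B(I(12), 172) = 1/(-18) = -1/18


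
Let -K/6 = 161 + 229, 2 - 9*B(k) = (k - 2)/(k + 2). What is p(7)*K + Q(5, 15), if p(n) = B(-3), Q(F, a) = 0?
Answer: 780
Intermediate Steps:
B(k) = 2/9 - (-2 + k)/(9*(2 + k)) (B(k) = 2/9 - (k - 2)/(9*(k + 2)) = 2/9 - (-2 + k)/(9*(2 + k)))
p(n) = -⅓ (p(n) = (6 - 3)/(9*(2 - 3)) = (⅑)*3/(-1) = (⅑)*(-1)*3 = -⅓)
K = -2340 (K = -6*(161 + 229) = -6*390 = -2340)
p(7)*K + Q(5, 15) = -⅓*(-2340) + 0 = 780 + 0 = 780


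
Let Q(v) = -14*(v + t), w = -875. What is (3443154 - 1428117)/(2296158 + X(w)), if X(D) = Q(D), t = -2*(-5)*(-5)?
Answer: 2015037/2309108 ≈ 0.87265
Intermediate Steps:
t = -50 (t = 10*(-5) = -50)
Q(v) = 700 - 14*v (Q(v) = -14*(v - 50) = -14*(-50 + v) = 700 - 14*v)
X(D) = 700 - 14*D
(3443154 - 1428117)/(2296158 + X(w)) = (3443154 - 1428117)/(2296158 + (700 - 14*(-875))) = 2015037/(2296158 + (700 + 12250)) = 2015037/(2296158 + 12950) = 2015037/2309108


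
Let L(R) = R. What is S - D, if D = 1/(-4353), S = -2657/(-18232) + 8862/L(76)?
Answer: 176050810495/1507914024 ≈ 116.75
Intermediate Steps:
S = 40443479/346408 (S = -2657/(-18232) + 8862/76 = -2657*(-1/18232) + 8862*(1/76) = 2657/18232 + 4431/38 = 40443479/346408 ≈ 116.75)
D = -1/4353 ≈ -0.00022973
S - D = 40443479/346408 - 1*(-1/4353) = 40443479/346408 + 1/4353 = 176050810495/1507914024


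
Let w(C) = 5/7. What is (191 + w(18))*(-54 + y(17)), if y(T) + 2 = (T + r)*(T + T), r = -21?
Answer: -257664/7 ≈ -36809.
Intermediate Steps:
w(C) = 5/7 (w(C) = 5*(⅐) = 5/7)
y(T) = -2 + 2*T*(-21 + T) (y(T) = -2 + (T - 21)*(T + T) = -2 + (-21 + T)*(2*T) = -2 + 2*T*(-21 + T))
(191 + w(18))*(-54 + y(17)) = (191 + 5/7)*(-54 + (-2 - 42*17 + 2*17²)) = 1342*(-54 + (-2 - 714 + 2*289))/7 = 1342*(-54 + (-2 - 714 + 578))/7 = 1342*(-54 - 138)/7 = (1342/7)*(-192) = -257664/7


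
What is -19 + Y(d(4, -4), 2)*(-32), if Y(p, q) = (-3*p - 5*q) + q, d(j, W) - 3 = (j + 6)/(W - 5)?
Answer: 1255/3 ≈ 418.33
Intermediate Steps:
d(j, W) = 3 + (6 + j)/(-5 + W) (d(j, W) = 3 + (j + 6)/(W - 5) = 3 + (6 + j)/(-5 + W))
Y(p, q) = -4*q - 3*p (Y(p, q) = (-5*q - 3*p) + q = -4*q - 3*p)
-19 + Y(d(4, -4), 2)*(-32) = -19 + (-4*2 - 3*(-9 + 4 + 3*(-4))/(-5 - 4))*(-32) = -19 + (-8 - 3*(-9 + 4 - 12)/(-9))*(-32) = -19 + (-8 - (-1)*(-17)/3)*(-32) = -19 + (-8 - 3*17/9)*(-32) = -19 + (-8 - 17/3)*(-32) = -19 - 41/3*(-32) = -19 + 1312/3 = 1255/3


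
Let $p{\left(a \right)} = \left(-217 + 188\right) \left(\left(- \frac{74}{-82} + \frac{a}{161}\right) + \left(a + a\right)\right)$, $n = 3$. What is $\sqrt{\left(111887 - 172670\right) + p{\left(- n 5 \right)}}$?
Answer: $\frac{i \sqrt{2611623805231}}{6601} \approx 244.82 i$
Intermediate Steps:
$p{\left(a \right)} = - \frac{1073}{41} - \frac{9367 a}{161}$ ($p{\left(a \right)} = - 29 \left(\left(\left(-74\right) \left(- \frac{1}{82}\right) + a \frac{1}{161}\right) + 2 a\right) = - 29 \left(\left(\frac{37}{41} + \frac{a}{161}\right) + 2 a\right) = - 29 \left(\frac{37}{41} + \frac{323 a}{161}\right) = - \frac{1073}{41} - \frac{9367 a}{161}$)
$\sqrt{\left(111887 - 172670\right) + p{\left(- n 5 \right)}} = \sqrt{\left(111887 - 172670\right) - \left(\frac{1073}{41} + \frac{9367 \left(-1\right) 3 \cdot 5}{161}\right)} = \sqrt{\left(111887 - 172670\right) - \left(\frac{1073}{41} + \frac{9367 \left(\left(-3\right) 5\right)}{161}\right)} = \sqrt{-60783 - - \frac{5587952}{6601}} = \sqrt{-60783 + \left(- \frac{1073}{41} + \frac{140505}{161}\right)} = \sqrt{-60783 + \frac{5587952}{6601}} = \sqrt{- \frac{395640631}{6601}} = \frac{i \sqrt{2611623805231}}{6601}$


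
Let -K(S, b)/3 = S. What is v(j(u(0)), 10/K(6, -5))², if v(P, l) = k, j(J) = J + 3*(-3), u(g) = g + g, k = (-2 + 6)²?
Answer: 256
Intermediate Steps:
K(S, b) = -3*S
k = 16 (k = 4² = 16)
u(g) = 2*g
j(J) = -9 + J (j(J) = J - 9 = -9 + J)
v(P, l) = 16
v(j(u(0)), 10/K(6, -5))² = 16² = 256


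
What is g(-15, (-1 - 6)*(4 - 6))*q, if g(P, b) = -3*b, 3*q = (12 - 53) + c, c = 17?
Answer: 336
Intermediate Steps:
q = -8 (q = ((12 - 53) + 17)/3 = (-41 + 17)/3 = (1/3)*(-24) = -8)
g(-15, (-1 - 6)*(4 - 6))*q = -3*(-1 - 6)*(4 - 6)*(-8) = -(-21)*(-2)*(-8) = -3*14*(-8) = -42*(-8) = 336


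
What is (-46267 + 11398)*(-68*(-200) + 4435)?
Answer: -628862415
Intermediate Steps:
(-46267 + 11398)*(-68*(-200) + 4435) = -34869*(13600 + 4435) = -34869*18035 = -628862415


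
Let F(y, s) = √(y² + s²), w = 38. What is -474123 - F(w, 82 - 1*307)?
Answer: -474123 - √52069 ≈ -4.7435e+5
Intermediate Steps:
F(y, s) = √(s² + y²)
-474123 - F(w, 82 - 1*307) = -474123 - √((82 - 1*307)² + 38²) = -474123 - √((82 - 307)² + 1444) = -474123 - √((-225)² + 1444) = -474123 - √(50625 + 1444) = -474123 - √52069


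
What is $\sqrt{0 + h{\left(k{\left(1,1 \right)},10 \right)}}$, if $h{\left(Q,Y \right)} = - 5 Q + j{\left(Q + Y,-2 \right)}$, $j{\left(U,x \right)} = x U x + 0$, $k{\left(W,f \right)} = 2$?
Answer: $\sqrt{38} \approx 6.1644$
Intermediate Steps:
$j{\left(U,x \right)} = U x^{2}$ ($j{\left(U,x \right)} = U x x + 0 = U x^{2} + 0 = U x^{2}$)
$h{\left(Q,Y \right)} = - Q + 4 Y$ ($h{\left(Q,Y \right)} = - 5 Q + \left(Q + Y\right) \left(-2\right)^{2} = - 5 Q + \left(Q + Y\right) 4 = - 5 Q + \left(4 Q + 4 Y\right) = - Q + 4 Y$)
$\sqrt{0 + h{\left(k{\left(1,1 \right)},10 \right)}} = \sqrt{0 + \left(\left(-1\right) 2 + 4 \cdot 10\right)} = \sqrt{0 + \left(-2 + 40\right)} = \sqrt{0 + 38} = \sqrt{38}$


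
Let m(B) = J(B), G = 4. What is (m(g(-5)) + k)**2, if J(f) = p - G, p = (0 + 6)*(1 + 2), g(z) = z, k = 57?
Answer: 5041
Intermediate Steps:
p = 18 (p = 6*3 = 18)
J(f) = 14 (J(f) = 18 - 1*4 = 18 - 4 = 14)
m(B) = 14
(m(g(-5)) + k)**2 = (14 + 57)**2 = 71**2 = 5041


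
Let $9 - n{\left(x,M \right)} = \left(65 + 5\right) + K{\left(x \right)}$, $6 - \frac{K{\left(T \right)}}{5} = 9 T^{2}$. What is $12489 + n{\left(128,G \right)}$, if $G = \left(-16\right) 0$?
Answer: $749678$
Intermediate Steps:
$K{\left(T \right)} = 30 - 45 T^{2}$ ($K{\left(T \right)} = 30 - 5 \cdot 9 T^{2} = 30 - 45 T^{2}$)
$G = 0$
$n{\left(x,M \right)} = -91 + 45 x^{2}$ ($n{\left(x,M \right)} = 9 - \left(\left(65 + 5\right) - \left(-30 + 45 x^{2}\right)\right) = 9 - \left(70 - \left(-30 + 45 x^{2}\right)\right) = 9 - \left(100 - 45 x^{2}\right) = 9 + \left(-100 + 45 x^{2}\right) = -91 + 45 x^{2}$)
$12489 + n{\left(128,G \right)} = 12489 - \left(91 - 45 \cdot 128^{2}\right) = 12489 + \left(-91 + 45 \cdot 16384\right) = 12489 + \left(-91 + 737280\right) = 12489 + 737189 = 749678$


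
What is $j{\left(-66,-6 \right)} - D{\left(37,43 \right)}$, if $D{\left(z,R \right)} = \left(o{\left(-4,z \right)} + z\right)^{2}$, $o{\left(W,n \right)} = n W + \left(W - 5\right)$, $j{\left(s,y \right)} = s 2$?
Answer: $-14532$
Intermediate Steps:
$j{\left(s,y \right)} = 2 s$
$o{\left(W,n \right)} = -5 + W + W n$ ($o{\left(W,n \right)} = W n + \left(W - 5\right) = W n + \left(-5 + W\right) = -5 + W + W n$)
$D{\left(z,R \right)} = \left(-9 - 3 z\right)^{2}$ ($D{\left(z,R \right)} = \left(\left(-5 - 4 - 4 z\right) + z\right)^{2} = \left(\left(-9 - 4 z\right) + z\right)^{2} = \left(-9 - 3 z\right)^{2}$)
$j{\left(-66,-6 \right)} - D{\left(37,43 \right)} = 2 \left(-66\right) - 9 \left(3 + 37\right)^{2} = -132 - 9 \cdot 40^{2} = -132 - 9 \cdot 1600 = -132 - 14400 = -14532$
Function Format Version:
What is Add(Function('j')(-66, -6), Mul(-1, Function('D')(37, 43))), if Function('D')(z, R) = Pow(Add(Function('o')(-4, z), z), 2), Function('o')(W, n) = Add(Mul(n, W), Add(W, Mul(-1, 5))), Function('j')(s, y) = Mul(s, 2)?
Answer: -14532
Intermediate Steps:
Function('j')(s, y) = Mul(2, s)
Function('o')(W, n) = Add(-5, W, Mul(W, n)) (Function('o')(W, n) = Add(Mul(W, n), Add(W, -5)) = Add(Mul(W, n), Add(-5, W)) = Add(-5, W, Mul(W, n)))
Function('D')(z, R) = Pow(Add(-9, Mul(-3, z)), 2) (Function('D')(z, R) = Pow(Add(Add(-5, -4, Mul(-4, z)), z), 2) = Pow(Add(Add(-9, Mul(-4, z)), z), 2) = Pow(Add(-9, Mul(-3, z)), 2))
Add(Function('j')(-66, -6), Mul(-1, Function('D')(37, 43))) = Add(Mul(2, -66), Mul(-1, Mul(9, Pow(Add(3, 37), 2)))) = Add(-132, Mul(-1, Mul(9, Pow(40, 2)))) = Add(-132, Mul(-1, Mul(9, 1600))) = Add(-132, Mul(-1, 14400)) = Add(-132, -14400) = -14532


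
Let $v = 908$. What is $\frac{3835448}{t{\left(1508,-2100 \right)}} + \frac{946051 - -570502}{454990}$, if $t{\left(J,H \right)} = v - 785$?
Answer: $\frac{1745277021539}{55963770} \approx 31186.0$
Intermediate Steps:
$t{\left(J,H \right)} = 123$ ($t{\left(J,H \right)} = 908 - 785 = 123$)
$\frac{3835448}{t{\left(1508,-2100 \right)}} + \frac{946051 - -570502}{454990} = \frac{3835448}{123} + \frac{946051 - -570502}{454990} = 3835448 \cdot \frac{1}{123} + \left(946051 + 570502\right) \frac{1}{454990} = \frac{3835448}{123} + 1516553 \cdot \frac{1}{454990} = \frac{3835448}{123} + \frac{1516553}{454990} = \frac{1745277021539}{55963770}$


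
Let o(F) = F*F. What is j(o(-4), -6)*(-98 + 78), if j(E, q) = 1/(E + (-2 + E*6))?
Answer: -2/11 ≈ -0.18182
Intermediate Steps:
o(F) = F**2
j(E, q) = 1/(-2 + 7*E) (j(E, q) = 1/(E + (-2 + 6*E)) = 1/(-2 + 7*E))
j(o(-4), -6)*(-98 + 78) = (-98 + 78)/(-2 + 7*(-4)**2) = -20/(-2 + 7*16) = -20/(-2 + 112) = -20/110 = (1/110)*(-20) = -2/11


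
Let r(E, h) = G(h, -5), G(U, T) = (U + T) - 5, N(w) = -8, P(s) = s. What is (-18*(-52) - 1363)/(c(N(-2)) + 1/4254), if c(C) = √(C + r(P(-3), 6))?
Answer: 1816458*I/(-I + 8508*√3) ≈ -0.0083647 + 123.26*I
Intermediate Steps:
G(U, T) = -5 + T + U (G(U, T) = (T + U) - 5 = -5 + T + U)
r(E, h) = -10 + h (r(E, h) = -5 - 5 + h = -10 + h)
c(C) = √(-4 + C) (c(C) = √(C + (-10 + 6)) = √(C - 4) = √(-4 + C))
(-18*(-52) - 1363)/(c(N(-2)) + 1/4254) = (-18*(-52) - 1363)/(√(-4 - 8) + 1/4254) = (936 - 1363)/(√(-12) + 1/4254) = -427/(2*I*√3 + 1/4254) = -427/(1/4254 + 2*I*√3)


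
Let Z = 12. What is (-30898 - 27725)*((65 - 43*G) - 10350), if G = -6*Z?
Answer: 421440747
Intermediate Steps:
G = -72 (G = -6*12 = -72)
(-30898 - 27725)*((65 - 43*G) - 10350) = (-30898 - 27725)*((65 - 43*(-72)) - 10350) = -58623*((65 + 3096) - 10350) = -58623*(3161 - 10350) = -58623*(-7189) = 421440747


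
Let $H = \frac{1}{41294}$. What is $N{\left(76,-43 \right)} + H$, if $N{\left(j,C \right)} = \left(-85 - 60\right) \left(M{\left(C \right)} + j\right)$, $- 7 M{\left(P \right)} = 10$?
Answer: $- \frac{3125542853}{289058} \approx -10813.0$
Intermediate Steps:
$H = \frac{1}{41294} \approx 2.4217 \cdot 10^{-5}$
$M{\left(P \right)} = - \frac{10}{7}$ ($M{\left(P \right)} = \left(- \frac{1}{7}\right) 10 = - \frac{10}{7}$)
$N{\left(j,C \right)} = \frac{1450}{7} - 145 j$ ($N{\left(j,C \right)} = \left(-85 - 60\right) \left(- \frac{10}{7} + j\right) = - 145 \left(- \frac{10}{7} + j\right) = \frac{1450}{7} - 145 j$)
$N{\left(76,-43 \right)} + H = \left(\frac{1450}{7} - 11020\right) + \frac{1}{41294} = - \frac{75690}{7} + \frac{1}{41294} = - \frac{3125542853}{289058}$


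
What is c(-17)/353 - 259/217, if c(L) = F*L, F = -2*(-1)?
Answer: -14115/10943 ≈ -1.2899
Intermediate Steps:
F = 2
c(L) = 2*L
c(-17)/353 - 259/217 = (2*(-17))/353 - 259/217 = -34*1/353 - 259*1/217 = -34/353 - 37/31 = -14115/10943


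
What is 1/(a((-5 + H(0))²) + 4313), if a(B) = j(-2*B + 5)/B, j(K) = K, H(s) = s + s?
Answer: 5/21556 ≈ 0.00023195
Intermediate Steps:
H(s) = 2*s
a(B) = (5 - 2*B)/B (a(B) = (-2*B + 5)/B = (5 - 2*B)/B)
1/(a((-5 + H(0))²) + 4313) = 1/((-2 + 5/((-5 + 2*0)²)) + 4313) = 1/((-2 + 5/((-5 + 0)²)) + 4313) = 1/((-2 + 5/((-5)²)) + 4313) = 1/((-2 + 5/25) + 4313) = 1/((-2 + 5*(1/25)) + 4313) = 1/((-2 + ⅕) + 4313) = 1/(-9/5 + 4313) = 1/(21556/5) = 5/21556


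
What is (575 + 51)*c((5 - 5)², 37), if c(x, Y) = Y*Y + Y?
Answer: 880156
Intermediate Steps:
c(x, Y) = Y + Y² (c(x, Y) = Y² + Y = Y + Y²)
(575 + 51)*c((5 - 5)², 37) = (575 + 51)*(37*(1 + 37)) = 626*(37*38) = 626*1406 = 880156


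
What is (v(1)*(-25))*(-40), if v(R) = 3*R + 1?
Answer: 4000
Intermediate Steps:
v(R) = 1 + 3*R
(v(1)*(-25))*(-40) = ((1 + 3*1)*(-25))*(-40) = ((1 + 3)*(-25))*(-40) = (4*(-25))*(-40) = -100*(-40) = 4000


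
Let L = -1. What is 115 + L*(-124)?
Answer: 239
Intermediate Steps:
115 + L*(-124) = 115 - 1*(-124) = 115 + 124 = 239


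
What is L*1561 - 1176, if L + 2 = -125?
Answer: -199423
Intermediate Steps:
L = -127 (L = -2 - 125 = -127)
L*1561 - 1176 = -127*1561 - 1176 = -198247 - 1176 = -199423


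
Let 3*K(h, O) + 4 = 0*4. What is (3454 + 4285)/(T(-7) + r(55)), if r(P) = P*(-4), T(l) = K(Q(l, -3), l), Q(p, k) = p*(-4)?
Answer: -23217/664 ≈ -34.965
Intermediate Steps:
Q(p, k) = -4*p
K(h, O) = -4/3 (K(h, O) = -4/3 + (0*4)/3 = -4/3 + (⅓)*0 = -4/3 + 0 = -4/3)
T(l) = -4/3
r(P) = -4*P
(3454 + 4285)/(T(-7) + r(55)) = (3454 + 4285)/(-4/3 - 4*55) = 7739/(-4/3 - 220) = 7739/(-664/3) = 7739*(-3/664) = -23217/664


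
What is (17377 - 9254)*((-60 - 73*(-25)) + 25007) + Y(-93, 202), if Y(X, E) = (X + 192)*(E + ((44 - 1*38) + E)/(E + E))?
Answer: 21966389502/101 ≈ 2.1749e+8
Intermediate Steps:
Y(X, E) = (192 + X)*(E + (6 + E)/(2*E)) (Y(X, E) = (192 + X)*(E + ((44 - 38) + E)/((2*E))) = (192 + X)*(E + (6 + E)*(1/(2*E))) = (192 + X)*(E + (6 + E)/(2*E)))
(17377 - 9254)*((-60 - 73*(-25)) + 25007) + Y(-93, 202) = (17377 - 9254)*((-60 - 73*(-25)) + 25007) + (96 + (½)*(-93) + 192*202 + 576/202 + 202*(-93) + 3*(-93)/202) = 8123*((-60 + 1825) + 25007) + (96 - 93/2 + 38784 + 576*(1/202) - 18786 + 3*(-93)*(1/202)) = 8123*(1765 + 25007) + (96 - 93/2 + 38784 + 288/101 - 18786 - 279/202) = 8123*26772 + 2024946/101 = 217468956 + 2024946/101 = 21966389502/101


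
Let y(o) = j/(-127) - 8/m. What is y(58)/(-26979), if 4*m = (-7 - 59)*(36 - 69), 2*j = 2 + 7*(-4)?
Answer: -12125/3731276637 ≈ -3.2496e-6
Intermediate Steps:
j = -13 (j = (2 + 7*(-4))/2 = (2 - 28)/2 = (1/2)*(-26) = -13)
m = 1089/2 (m = ((-7 - 59)*(36 - 69))/4 = (-66*(-33))/4 = (1/4)*2178 = 1089/2 ≈ 544.50)
y(o) = 12125/138303 (y(o) = -13/(-127) - 8/1089/2 = -13*(-1/127) - 8*2/1089 = 13/127 - 16/1089 = 12125/138303)
y(58)/(-26979) = (12125/138303)/(-26979) = (12125/138303)*(-1/26979) = -12125/3731276637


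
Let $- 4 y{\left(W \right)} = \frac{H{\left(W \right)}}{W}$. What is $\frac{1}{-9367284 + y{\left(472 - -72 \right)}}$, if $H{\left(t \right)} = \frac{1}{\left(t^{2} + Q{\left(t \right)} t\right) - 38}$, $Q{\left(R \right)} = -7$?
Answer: $- \frac{635587840}{5953731804226561} \approx -1.0675 \cdot 10^{-7}$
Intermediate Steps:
$H{\left(t \right)} = \frac{1}{-38 + t^{2} - 7 t}$ ($H{\left(t \right)} = \frac{1}{\left(t^{2} - 7 t\right) - 38} = \frac{1}{-38 + t^{2} - 7 t}$)
$y{\left(W \right)} = - \frac{1}{4 W \left(-38 + W^{2} - 7 W\right)}$ ($y{\left(W \right)} = - \frac{\frac{1}{-38 + W^{2} - 7 W} \frac{1}{W}}{4} = - \frac{\frac{1}{W} \frac{1}{-38 + W^{2} - 7 W}}{4} = - \frac{1}{4 W \left(-38 + W^{2} - 7 W\right)}$)
$\frac{1}{-9367284 + y{\left(472 - -72 \right)}} = \frac{1}{-9367284 + \frac{1}{4 \left(472 - -72\right) \left(38 - \left(472 - -72\right)^{2} + 7 \left(472 - -72\right)\right)}} = \frac{1}{-9367284 + \frac{1}{4 \left(472 + 72\right) \left(38 - \left(472 + 72\right)^{2} + 7 \left(472 + 72\right)\right)}} = \frac{1}{-9367284 + \frac{1}{4 \cdot 544 \left(38 - 544^{2} + 7 \cdot 544\right)}} = \frac{1}{-9367284 + \frac{1}{4} \cdot \frac{1}{544} \frac{1}{38 - 295936 + 3808}} = \frac{1}{-9367284 + \frac{1}{4} \cdot \frac{1}{544} \frac{1}{-292090}} = \frac{1}{-9367284 + \frac{1}{4} \cdot \frac{1}{544} \left(- \frac{1}{292090}\right)} = \frac{1}{-9367284 - \frac{1}{635587840}} = \frac{1}{- \frac{5953731804226561}{635587840}} = - \frac{635587840}{5953731804226561}$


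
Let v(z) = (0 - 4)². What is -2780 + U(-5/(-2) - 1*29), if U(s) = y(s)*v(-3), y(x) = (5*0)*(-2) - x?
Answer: -2356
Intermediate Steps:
v(z) = 16 (v(z) = (-4)² = 16)
y(x) = -x (y(x) = 0*(-2) - x = 0 - x = -x)
U(s) = -16*s (U(s) = -s*16 = -16*s)
-2780 + U(-5/(-2) - 1*29) = -2780 - 16*(-5/(-2) - 1*29) = -2780 - 16*(-5*(-½) - 29) = -2780 - 16*(5/2 - 29) = -2780 - 16*(-53/2) = -2780 + 424 = -2356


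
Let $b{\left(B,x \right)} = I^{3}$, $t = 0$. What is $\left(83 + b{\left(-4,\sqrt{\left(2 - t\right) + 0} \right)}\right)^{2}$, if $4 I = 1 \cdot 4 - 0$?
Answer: $7056$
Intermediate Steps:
$I = 1$ ($I = \frac{1 \cdot 4 - 0}{4} = \frac{4 + 0}{4} = \frac{1}{4} \cdot 4 = 1$)
$b{\left(B,x \right)} = 1$ ($b{\left(B,x \right)} = 1^{3} = 1$)
$\left(83 + b{\left(-4,\sqrt{\left(2 - t\right) + 0} \right)}\right)^{2} = \left(83 + 1\right)^{2} = 84^{2} = 7056$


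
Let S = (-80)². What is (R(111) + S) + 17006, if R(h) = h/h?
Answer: 23407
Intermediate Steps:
R(h) = 1
S = 6400
(R(111) + S) + 17006 = (1 + 6400) + 17006 = 6401 + 17006 = 23407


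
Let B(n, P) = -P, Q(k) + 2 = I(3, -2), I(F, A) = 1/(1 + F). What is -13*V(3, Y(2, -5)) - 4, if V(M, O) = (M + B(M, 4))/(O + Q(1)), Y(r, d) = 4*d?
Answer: -400/87 ≈ -4.5977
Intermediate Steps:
Q(k) = -7/4 (Q(k) = -2 + 1/(1 + 3) = -2 + 1/4 = -2 + ¼ = -7/4)
V(M, O) = (-4 + M)/(-7/4 + O) (V(M, O) = (M - 1*4)/(O - 7/4) = (M - 4)/(-7/4 + O) = (-4 + M)/(-7/4 + O))
-13*V(3, Y(2, -5)) - 4 = -52*(-4 + 3)/(-7 + 4*(4*(-5))) - 4 = -52*(-1)/(-7 + 4*(-20)) - 4 = -52*(-1)/(-7 - 80) - 4 = -52*(-1)/(-87) - 4 = -52*(-1)*(-1)/87 - 4 = -13*4/87 - 4 = -52/87 - 4 = -400/87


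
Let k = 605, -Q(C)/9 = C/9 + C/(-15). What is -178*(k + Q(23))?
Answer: -530262/5 ≈ -1.0605e+5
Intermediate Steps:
Q(C) = -2*C/5 (Q(C) = -9*(C/9 + C/(-15)) = -9*(C*(1/9) + C*(-1/15)) = -9*(C/9 - C/15) = -2*C/5)
-178*(k + Q(23)) = -178*(605 - 2/5*23) = -178*(605 - 46/5) = -178*2979/5 = -530262/5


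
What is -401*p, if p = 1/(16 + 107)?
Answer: -401/123 ≈ -3.2602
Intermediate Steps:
p = 1/123 ≈ 0.0081301
-401*p = -401*1/123 = -401/123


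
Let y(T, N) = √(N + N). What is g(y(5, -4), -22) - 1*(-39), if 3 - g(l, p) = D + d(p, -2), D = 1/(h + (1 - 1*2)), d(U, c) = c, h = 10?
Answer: 395/9 ≈ 43.889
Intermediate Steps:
D = ⅑ (D = 1/(10 + (1 - 1*2)) = 1/(10 + (1 - 2)) = 1/(10 - 1) = 1/9 = ⅑ ≈ 0.11111)
y(T, N) = √2*√N (y(T, N) = √(2*N) = √2*√N)
g(l, p) = 44/9 (g(l, p) = 3 - (⅑ - 2) = 3 - 1*(-17/9) = 3 + 17/9 = 44/9)
g(y(5, -4), -22) - 1*(-39) = 44/9 - 1*(-39) = 44/9 + 39 = 395/9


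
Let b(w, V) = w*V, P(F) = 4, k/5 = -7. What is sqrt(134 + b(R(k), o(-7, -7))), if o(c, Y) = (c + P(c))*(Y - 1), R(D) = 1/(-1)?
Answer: sqrt(110) ≈ 10.488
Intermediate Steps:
k = -35 (k = 5*(-7) = -35)
R(D) = -1
o(c, Y) = (-1 + Y)*(4 + c) (o(c, Y) = (c + 4)*(Y - 1) = (4 + c)*(-1 + Y) = (-1 + Y)*(4 + c))
b(w, V) = V*w
sqrt(134 + b(R(k), o(-7, -7))) = sqrt(134 + (-4 - 1*(-7) + 4*(-7) - 7*(-7))*(-1)) = sqrt(134 + (-4 + 7 - 28 + 49)*(-1)) = sqrt(134 + 24*(-1)) = sqrt(134 - 24) = sqrt(110)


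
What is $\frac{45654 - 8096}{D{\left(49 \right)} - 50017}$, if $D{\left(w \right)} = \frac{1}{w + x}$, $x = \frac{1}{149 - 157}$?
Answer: $- \frac{14685178}{19556639} \approx -0.75091$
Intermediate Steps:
$x = - \frac{1}{8}$ ($x = \frac{1}{-8} = - \frac{1}{8} \approx -0.125$)
$D{\left(w \right)} = \frac{1}{- \frac{1}{8} + w}$ ($D{\left(w \right)} = \frac{1}{w - \frac{1}{8}} = \frac{1}{- \frac{1}{8} + w}$)
$\frac{45654 - 8096}{D{\left(49 \right)} - 50017} = \frac{45654 - 8096}{\frac{8}{-1 + 8 \cdot 49} - 50017} = \frac{37558}{\frac{8}{-1 + 392} - 50017} = \frac{37558}{\frac{8}{391} - 50017} = \frac{37558}{- \frac{19556639}{391}} = 37558 \left(- \frac{391}{19556639}\right) = - \frac{14685178}{19556639}$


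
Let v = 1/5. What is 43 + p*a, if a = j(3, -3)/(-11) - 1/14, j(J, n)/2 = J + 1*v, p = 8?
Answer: 14543/385 ≈ 37.774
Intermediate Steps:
v = ⅕ ≈ 0.20000
j(J, n) = ⅖ + 2*J (j(J, n) = 2*(J + 1*(⅕)) = 2*(J + ⅕) = 2*(⅕ + J) = ⅖ + 2*J)
a = -503/770 (a = (⅖ + 2*3)/(-11) - 1/14 = (⅖ + 6)*(-1/11) - 1*1/14 = (32/5)*(-1/11) - 1/14 = -32/55 - 1/14 = -503/770 ≈ -0.65325)
43 + p*a = 43 + 8*(-503/770) = 43 - 2012/385 = 14543/385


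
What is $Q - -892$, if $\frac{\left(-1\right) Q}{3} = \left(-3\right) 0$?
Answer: $892$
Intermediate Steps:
$Q = 0$ ($Q = - 3 \left(\left(-3\right) 0\right) = \left(-3\right) 0 = 0$)
$Q - -892 = 0 - -892 = 0 + 892 = 892$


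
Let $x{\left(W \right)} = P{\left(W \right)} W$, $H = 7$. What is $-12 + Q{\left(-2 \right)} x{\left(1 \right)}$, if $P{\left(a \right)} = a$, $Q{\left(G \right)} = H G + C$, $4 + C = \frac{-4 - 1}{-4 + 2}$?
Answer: $- \frac{55}{2} \approx -27.5$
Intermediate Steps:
$C = - \frac{3}{2}$ ($C = -4 + \frac{-4 - 1}{-4 + 2} = -4 - \frac{5}{-2} = -4 - - \frac{5}{2} = -4 + \frac{5}{2} = - \frac{3}{2} \approx -1.5$)
$Q{\left(G \right)} = - \frac{3}{2} + 7 G$ ($Q{\left(G \right)} = 7 G - \frac{3}{2} = - \frac{3}{2} + 7 G$)
$x{\left(W \right)} = W^{2}$ ($x{\left(W \right)} = W W = W^{2}$)
$-12 + Q{\left(-2 \right)} x{\left(1 \right)} = -12 + \left(- \frac{3}{2} + 7 \left(-2\right)\right) 1^{2} = -12 + \left(- \frac{3}{2} - 14\right) 1 = -12 - \frac{31}{2} = - \frac{55}{2}$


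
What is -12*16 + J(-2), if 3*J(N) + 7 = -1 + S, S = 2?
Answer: -194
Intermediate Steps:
J(N) = -2 (J(N) = -7/3 + (-1 + 2)/3 = -7/3 + (⅓)*1 = -7/3 + ⅓ = -2)
-12*16 + J(-2) = -12*16 - 2 = -192 - 2 = -194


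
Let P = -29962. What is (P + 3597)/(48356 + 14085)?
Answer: -26365/62441 ≈ -0.42224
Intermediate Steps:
(P + 3597)/(48356 + 14085) = (-29962 + 3597)/(48356 + 14085) = -26365/62441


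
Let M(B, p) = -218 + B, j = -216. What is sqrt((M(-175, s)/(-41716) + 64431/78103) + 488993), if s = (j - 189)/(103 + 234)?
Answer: sqrt(1297729392245426250732893)/1629072374 ≈ 699.28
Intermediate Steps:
s = -405/337 (s = (-216 - 189)/(103 + 234) = -405/337 ≈ -1.2018)
sqrt((M(-175, s)/(-41716) + 64431/78103) + 488993) = sqrt(((-218 - 175)/(-41716) + 64431/78103) + 488993) = sqrt((-393*(-1/41716) + 64431*(1/78103)) + 488993) = sqrt((393/41716 + 64431/78103) + 488993) = sqrt(2718498075/3258144748 + 488993) = sqrt(1593212693256839/3258144748) = sqrt(1297729392245426250732893)/1629072374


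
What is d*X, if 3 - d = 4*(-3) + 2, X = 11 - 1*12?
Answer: -13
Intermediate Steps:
X = -1 (X = 11 - 12 = -1)
d = 13 (d = 3 - (4*(-3) + 2) = 3 - (-12 + 2) = 3 - 1*(-10) = 3 + 10 = 13)
d*X = 13*(-1) = -13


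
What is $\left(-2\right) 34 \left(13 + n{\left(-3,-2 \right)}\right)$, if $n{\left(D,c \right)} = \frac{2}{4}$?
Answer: $-918$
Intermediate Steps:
$n{\left(D,c \right)} = \frac{1}{2}$ ($n{\left(D,c \right)} = 2 \cdot \frac{1}{4} = \frac{1}{2}$)
$\left(-2\right) 34 \left(13 + n{\left(-3,-2 \right)}\right) = \left(-2\right) 34 \left(13 + \frac{1}{2}\right) = \left(-68\right) \frac{27}{2} = -918$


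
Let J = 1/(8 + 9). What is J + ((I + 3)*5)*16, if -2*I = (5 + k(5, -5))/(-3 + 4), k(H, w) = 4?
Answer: -2039/17 ≈ -119.94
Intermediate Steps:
I = -9/2 (I = -(5 + 4)/(2*(-3 + 4)) = -9/(2*1) = -9/2 ≈ -4.5000)
J = 1/17 ≈ 0.058824
J + ((I + 3)*5)*16 = 1/17 + ((-9/2 + 3)*5)*16 = 1/17 - 3/2*5*16 = 1/17 - 15/2*16 = 1/17 - 120 = -2039/17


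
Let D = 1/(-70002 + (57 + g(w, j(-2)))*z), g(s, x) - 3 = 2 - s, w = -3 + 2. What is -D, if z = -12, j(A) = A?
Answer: 1/70758 ≈ 1.4133e-5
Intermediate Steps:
w = -1
g(s, x) = 5 - s (g(s, x) = 3 + (2 - s) = 5 - s)
D = -1/70758 (D = 1/(-70002 + (57 + (5 - 1*(-1)))*(-12)) = 1/(-70002 + (57 + (5 + 1))*(-12)) = 1/(-70002 + (57 + 6)*(-12)) = 1/(-70002 + 63*(-12)) = 1/(-70002 - 756) = 1/(-70758) = -1/70758 ≈ -1.4133e-5)
-D = -1*(-1/70758) = 1/70758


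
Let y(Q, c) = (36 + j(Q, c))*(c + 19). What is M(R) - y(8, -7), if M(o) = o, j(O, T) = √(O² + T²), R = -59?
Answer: -491 - 12*√113 ≈ -618.56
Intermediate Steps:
y(Q, c) = (19 + c)*(36 + √(Q² + c²)) (y(Q, c) = (36 + √(Q² + c²))*(c + 19) = (36 + √(Q² + c²))*(19 + c) = (19 + c)*(36 + √(Q² + c²)))
M(R) - y(8, -7) = -59 - (684 + 19*√(8² + (-7)²) + 36*(-7) - 7*√(8² + (-7)²)) = -59 - (684 + 19*√(64 + 49) - 252 - 7*√(64 + 49)) = -59 - (684 + 19*√113 - 252 - 7*√113) = -59 - (432 + 12*√113) = -59 + (-432 - 12*√113) = -491 - 12*√113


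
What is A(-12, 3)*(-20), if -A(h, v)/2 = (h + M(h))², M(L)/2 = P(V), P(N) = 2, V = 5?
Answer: 2560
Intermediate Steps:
M(L) = 4 (M(L) = 2*2 = 4)
A(h, v) = -2*(4 + h)² (A(h, v) = -2*(h + 4)² = -2*(4 + h)²)
A(-12, 3)*(-20) = -2*(4 - 12)²*(-20) = -2*(-8)²*(-20) = -2*64*(-20) = -128*(-20) = 2560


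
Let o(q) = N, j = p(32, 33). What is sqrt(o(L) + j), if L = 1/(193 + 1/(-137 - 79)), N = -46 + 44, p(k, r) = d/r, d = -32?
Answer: 7*I*sqrt(66)/33 ≈ 1.7233*I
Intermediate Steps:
p(k, r) = -32/r
N = -2
L = 216/41687 (L = 1/(193 + 1/(-216)) = 1/(193 - 1/216) = 1/(41687/216) = 216/41687 ≈ 0.0051815)
j = -32/33 ≈ -0.96970
o(q) = -2
sqrt(o(L) + j) = sqrt(-2 - 32/33) = sqrt(-98/33) = 7*I*sqrt(66)/33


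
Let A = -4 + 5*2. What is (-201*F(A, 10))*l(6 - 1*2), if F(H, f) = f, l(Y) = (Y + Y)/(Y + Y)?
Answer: -2010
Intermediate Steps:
l(Y) = 1 (l(Y) = (2*Y)/((2*Y)) = (2*Y)*(1/(2*Y)) = 1)
A = 6 (A = -4 + 10 = 6)
(-201*F(A, 10))*l(6 - 1*2) = -201*10*1 = -2010*1 = -2010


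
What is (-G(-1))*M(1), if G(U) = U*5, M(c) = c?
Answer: 5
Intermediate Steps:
G(U) = 5*U
(-G(-1))*M(1) = -5*(-1)*1 = -1*(-5)*1 = 5*1 = 5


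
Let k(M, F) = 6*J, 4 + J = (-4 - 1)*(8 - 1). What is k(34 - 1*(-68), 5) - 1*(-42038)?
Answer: 41804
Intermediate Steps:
J = -39 (J = -4 + (-4 - 1)*(8 - 1) = -4 - 5*7 = -4 - 35 = -39)
k(M, F) = -234 (k(M, F) = 6*(-39) = -234)
k(34 - 1*(-68), 5) - 1*(-42038) = -234 - 1*(-42038) = -234 + 42038 = 41804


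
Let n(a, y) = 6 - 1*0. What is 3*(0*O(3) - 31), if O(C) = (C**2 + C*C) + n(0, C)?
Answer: -93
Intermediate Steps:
n(a, y) = 6 (n(a, y) = 6 + 0 = 6)
O(C) = 6 + 2*C**2 (O(C) = (C**2 + C*C) + 6 = (C**2 + C**2) + 6 = 2*C**2 + 6 = 6 + 2*C**2)
3*(0*O(3) - 31) = 3*(0*(6 + 2*3**2) - 31) = 3*(0*(6 + 2*9) - 31) = 3*(0*(6 + 18) - 31) = 3*(0*24 - 31) = 3*(0 - 31) = 3*(-31) = -93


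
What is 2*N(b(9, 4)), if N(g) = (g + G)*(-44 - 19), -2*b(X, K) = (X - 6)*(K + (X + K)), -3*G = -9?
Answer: 2835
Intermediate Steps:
G = 3 (G = -1/3*(-9) = 3)
b(X, K) = -(-6 + X)*(X + 2*K)/2 (b(X, K) = -(X - 6)*(K + (X + K))/2 = -(-6 + X)*(K + (K + X))/2 = -(-6 + X)*(X + 2*K)/2)
N(g) = -189 - 63*g (N(g) = (g + 3)*(-44 - 19) = (3 + g)*(-63) = -189 - 63*g)
2*N(b(9, 4)) = 2*(-189 - 63*(3*9 + 6*4 - 1/2*9**2 - 1*4*9)) = 2*(-189 - 63*(27 + 24 - 1/2*81 - 36)) = 2*(-189 - 63*(27 + 24 - 81/2 - 36)) = 2*(-189 - 63*(-51/2)) = 2*(-189 + 3213/2) = 2*(2835/2) = 2835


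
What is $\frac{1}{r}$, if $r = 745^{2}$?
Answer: $\frac{1}{555025} \approx 1.8017 \cdot 10^{-6}$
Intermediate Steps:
$r = 555025$
$\frac{1}{r} = \frac{1}{555025}$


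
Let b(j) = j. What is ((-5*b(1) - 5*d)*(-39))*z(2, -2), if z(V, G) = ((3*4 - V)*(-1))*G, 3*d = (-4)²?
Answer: 24700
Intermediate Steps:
d = 16/3 (d = (⅓)*(-4)² = (⅓)*16 = 16/3 ≈ 5.3333)
z(V, G) = G*(-12 + V) (z(V, G) = ((12 - V)*(-1))*G = (-12 + V)*G = G*(-12 + V))
((-5*b(1) - 5*d)*(-39))*z(2, -2) = ((-5*1 - 5*16/3)*(-39))*(-2*(-12 + 2)) = ((-5 - 80/3)*(-39))*(-2*(-10)) = -95/3*(-39)*20 = 1235*20 = 24700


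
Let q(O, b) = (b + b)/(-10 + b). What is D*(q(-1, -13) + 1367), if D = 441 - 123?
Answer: 10006506/23 ≈ 4.3507e+5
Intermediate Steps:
q(O, b) = 2*b/(-10 + b) (q(O, b) = (2*b)/(-10 + b) = 2*b/(-10 + b))
D = 318
D*(q(-1, -13) + 1367) = 318*(2*(-13)/(-10 - 13) + 1367) = 318*(2*(-13)/(-23) + 1367) = 318*(2*(-13)*(-1/23) + 1367) = 318*(26/23 + 1367) = 318*(31467/23) = 10006506/23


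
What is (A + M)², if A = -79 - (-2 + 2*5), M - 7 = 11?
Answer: 4761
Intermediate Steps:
M = 18 (M = 7 + 11 = 18)
A = -87 (A = -79 - (-2 + 10) = -79 - 1*8 = -79 - 8 = -87)
(A + M)² = (-87 + 18)² = (-69)² = 4761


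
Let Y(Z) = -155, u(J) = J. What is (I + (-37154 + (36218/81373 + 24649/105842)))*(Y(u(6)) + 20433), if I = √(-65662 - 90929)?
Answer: -3244375701906986809/4306340533 + 60834*I*√17399 ≈ -7.5339e+8 + 8.0243e+6*I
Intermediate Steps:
I = 3*I*√17399 (I = √(-156591) = 3*I*√17399 ≈ 395.72*I)
(I + (-37154 + (36218/81373 + 24649/105842)))*(Y(u(6)) + 20433) = (3*I*√17399 + (-37154 + (36218/81373 + 24649/105842)))*(-155 + 20433) = (3*I*√17399 + (-37154 + (36218*(1/81373) + 24649*(1/105842))))*20278 = (3*I*√17399 + (-37154 + (36218/81373 + 24649/105842)))*20278 = (3*I*√17399 + (-37154 + 5839148633/8612681066))*20278 = (3*I*√17399 - 319989713177531/8612681066)*20278 = (-319989713177531/8612681066 + 3*I*√17399)*20278 = -3244375701906986809/4306340533 + 60834*I*√17399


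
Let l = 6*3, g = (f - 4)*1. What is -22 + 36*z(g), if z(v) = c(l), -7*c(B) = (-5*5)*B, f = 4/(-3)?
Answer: 16046/7 ≈ 2292.3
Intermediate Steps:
f = -4/3 (f = 4*(-⅓) = -4/3 ≈ -1.3333)
g = -16/3 (g = (-4/3 - 4)*1 = -16/3*1 = -16/3 ≈ -5.3333)
l = 18
c(B) = 25*B/7 (c(B) = -(-5*5)*B/7 = -(-25)*B/7 = 25*B/7)
z(v) = 450/7 (z(v) = (25/7)*18 = 450/7)
-22 + 36*z(g) = -22 + 36*(450/7) = -22 + 16200/7 = 16046/7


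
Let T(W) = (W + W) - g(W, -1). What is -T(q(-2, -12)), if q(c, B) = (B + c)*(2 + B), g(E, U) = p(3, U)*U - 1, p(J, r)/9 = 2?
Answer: -299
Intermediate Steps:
p(J, r) = 18 (p(J, r) = 9*2 = 18)
g(E, U) = -1 + 18*U (g(E, U) = 18*U - 1 = -1 + 18*U)
q(c, B) = (2 + B)*(B + c)
T(W) = 19 + 2*W (T(W) = (W + W) - (-1 + 18*(-1)) = 2*W - (-1 - 18) = 2*W - 1*(-19) = 2*W + 19 = 19 + 2*W)
-T(q(-2, -12)) = -(19 + 2*((-12)² + 2*(-12) + 2*(-2) - 12*(-2))) = -(19 + 2*(144 - 24 - 4 + 24)) = -(19 + 2*140) = -(19 + 280) = -1*299 = -299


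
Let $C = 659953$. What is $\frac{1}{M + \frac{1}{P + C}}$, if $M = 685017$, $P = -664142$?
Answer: $\frac{4189}{2869536212} \approx 1.4598 \cdot 10^{-6}$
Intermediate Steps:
$\frac{1}{M + \frac{1}{P + C}} = \frac{1}{685017 + \frac{1}{-664142 + 659953}} = \frac{1}{685017 + \frac{1}{-4189}} = \frac{1}{685017 - \frac{1}{4189}} = \frac{1}{\frac{2869536212}{4189}} = \frac{4189}{2869536212}$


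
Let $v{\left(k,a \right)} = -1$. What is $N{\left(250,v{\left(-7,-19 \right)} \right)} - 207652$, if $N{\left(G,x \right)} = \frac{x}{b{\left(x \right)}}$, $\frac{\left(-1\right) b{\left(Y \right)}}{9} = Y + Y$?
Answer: $- \frac{3737737}{18} \approx -2.0765 \cdot 10^{5}$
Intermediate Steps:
$b{\left(Y \right)} = - 18 Y$ ($b{\left(Y \right)} = - 9 \left(Y + Y\right) = - 9 \cdot 2 Y = - 18 Y$)
$N{\left(G,x \right)} = - \frac{1}{18}$ ($N{\left(G,x \right)} = \frac{x}{\left(-18\right) x} = x \left(- \frac{1}{18 x}\right) = - \frac{1}{18}$)
$N{\left(250,v{\left(-7,-19 \right)} \right)} - 207652 = - \frac{1}{18} - 207652 = - \frac{3737737}{18}$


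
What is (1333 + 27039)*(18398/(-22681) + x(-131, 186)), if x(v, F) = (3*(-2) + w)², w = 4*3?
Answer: 22644203896/22681 ≈ 9.9838e+5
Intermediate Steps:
w = 12
x(v, F) = 36 (x(v, F) = (3*(-2) + 12)² = (-6 + 12)² = 6² = 36)
(1333 + 27039)*(18398/(-22681) + x(-131, 186)) = (1333 + 27039)*(18398/(-22681) + 36) = 28372*(18398*(-1/22681) + 36) = 28372*(-18398/22681 + 36) = 28372*(798118/22681) = 22644203896/22681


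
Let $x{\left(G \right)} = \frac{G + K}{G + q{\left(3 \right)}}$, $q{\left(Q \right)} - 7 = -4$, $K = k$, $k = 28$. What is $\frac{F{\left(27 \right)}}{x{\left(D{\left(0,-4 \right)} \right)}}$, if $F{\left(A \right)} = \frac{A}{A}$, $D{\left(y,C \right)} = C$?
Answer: $- \frac{1}{24} \approx -0.041667$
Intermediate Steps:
$K = 28$
$F{\left(A \right)} = 1$
$q{\left(Q \right)} = 3$ ($q{\left(Q \right)} = 7 - 4 = 3$)
$x{\left(G \right)} = \frac{28 + G}{3 + G}$ ($x{\left(G \right)} = \frac{G + 28}{G + 3} = \frac{28 + G}{3 + G}$)
$\frac{F{\left(27 \right)}}{x{\left(D{\left(0,-4 \right)} \right)}} = 1 \frac{1}{\frac{1}{3 - 4} \left(28 - 4\right)} = 1 \frac{1}{\frac{1}{-1} \cdot 24} = 1 \frac{1}{\left(-1\right) 24} = 1 \frac{1}{-24} = 1 \left(- \frac{1}{24}\right) = - \frac{1}{24}$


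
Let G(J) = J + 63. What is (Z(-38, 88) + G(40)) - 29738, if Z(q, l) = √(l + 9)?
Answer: -29635 + √97 ≈ -29625.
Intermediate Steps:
Z(q, l) = √(9 + l)
G(J) = 63 + J
(Z(-38, 88) + G(40)) - 29738 = (√(9 + 88) + (63 + 40)) - 29738 = (√97 + 103) - 29738 = (103 + √97) - 29738 = -29635 + √97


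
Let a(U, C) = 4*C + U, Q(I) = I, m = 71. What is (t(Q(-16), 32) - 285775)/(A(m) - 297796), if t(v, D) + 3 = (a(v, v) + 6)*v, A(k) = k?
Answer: 284594/297725 ≈ 0.95590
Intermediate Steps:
a(U, C) = U + 4*C
t(v, D) = -3 + v*(6 + 5*v) (t(v, D) = -3 + ((v + 4*v) + 6)*v = -3 + (5*v + 6)*v = -3 + (6 + 5*v)*v = -3 + v*(6 + 5*v))
(t(Q(-16), 32) - 285775)/(A(m) - 297796) = ((-3 + 5*(-16)² + 6*(-16)) - 285775)/(71 - 297796) = ((-3 + 5*256 - 96) - 285775)/(-297725) = ((-3 + 1280 - 96) - 285775)*(-1/297725) = (1181 - 285775)*(-1/297725) = -284594*(-1/297725) = 284594/297725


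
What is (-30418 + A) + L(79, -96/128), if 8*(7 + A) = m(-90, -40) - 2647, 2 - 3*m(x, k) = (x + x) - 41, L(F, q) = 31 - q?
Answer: -184289/6 ≈ -30715.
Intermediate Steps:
m(x, k) = 43/3 - 2*x/3 (m(x, k) = 2/3 - ((x + x) - 41)/3 = 2/3 - (2*x - 41)/3 = 2/3 - (-41 + 2*x)/3 = 2/3 + (41/3 - 2*x/3) = 43/3 - 2*x/3)
A = -3943/12 (A = -7 + ((43/3 - 2/3*(-90)) - 2647)/8 = -7 + ((43/3 + 60) - 2647)/8 = -7 + (223/3 - 2647)/8 = -7 + (1/8)*(-7718/3) = -7 - 3859/12 = -3943/12 ≈ -328.58)
(-30418 + A) + L(79, -96/128) = (-30418 - 3943/12) + (31 - (-96)/128) = -368959/12 + (31 - (-96)/128) = -368959/12 + (31 - 1*(-3/4)) = -368959/12 + (31 + 3/4) = -368959/12 + 127/4 = -184289/6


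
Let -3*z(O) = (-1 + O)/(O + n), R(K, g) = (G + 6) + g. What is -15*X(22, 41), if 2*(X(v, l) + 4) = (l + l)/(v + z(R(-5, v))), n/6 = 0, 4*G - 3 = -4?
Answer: 228345/7219 ≈ 31.631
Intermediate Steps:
G = -1/4 (G = 3/4 + (1/4)*(-4) = 3/4 - 1 = -1/4 ≈ -0.25000)
n = 0 (n = 6*0 = 0)
R(K, g) = 23/4 + g (R(K, g) = (-1/4 + 6) + g = 23/4 + g)
z(O) = -(-1 + O)/(3*O) (z(O) = -(-1 + O)/(3*(O + 0)) = -(-1 + O)/(3*O))
X(v, l) = -4 + l/(v + (-19/4 - v)/(3*(23/4 + v))) (X(v, l) = -4 + ((l + l)/(v + (1 - (23/4 + v))/(3*(23/4 + v))))/2 = -4 + ((2*l)/(v + (1 + (-23/4 - v))/(3*(23/4 + v))))/2 = -4 + ((2*l)/(v + (-19/4 - v)/(3*(23/4 + v))))/2 = -4 + (2*l/(v + (-19/4 - v)/(3*(23/4 + v))))/2 = -4 + l/(v + (-19/4 - v)/(3*(23/4 + v))))
-15*X(22, 41) = -15*(76 - 260*22 - 48*22**2 + 69*41 + 12*41*22)/(-19 + 12*22**2 + 65*22) = -15*(76 - 5720 - 48*484 + 2829 + 10824)/(-19 + 12*484 + 1430) = -15*(76 - 5720 - 23232 + 2829 + 10824)/(-19 + 5808 + 1430) = -15*(-15223)/7219 = -15*(-15223/7219) = 228345/7219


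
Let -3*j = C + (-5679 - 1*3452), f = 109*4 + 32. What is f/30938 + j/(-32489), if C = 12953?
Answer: 27309932/502572341 ≈ 0.054340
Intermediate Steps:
f = 468 (f = 436 + 32 = 468)
j = -1274 (j = -(12953 + (-5679 - 1*3452))/3 = -(12953 + (-5679 - 3452))/3 = -(12953 - 9131)/3 = -1/3*3822 = -1274)
f/30938 + j/(-32489) = 468/30938 - 1274/(-32489) = 468*(1/30938) - 1274*(-1/32489) = 234/15469 + 1274/32489 = 27309932/502572341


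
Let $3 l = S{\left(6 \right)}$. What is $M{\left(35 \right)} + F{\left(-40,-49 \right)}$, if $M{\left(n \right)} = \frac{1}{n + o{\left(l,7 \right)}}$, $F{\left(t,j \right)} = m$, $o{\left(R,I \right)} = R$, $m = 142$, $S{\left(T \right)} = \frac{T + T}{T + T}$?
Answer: $\frac{15055}{106} \approx 142.03$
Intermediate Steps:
$S{\left(T \right)} = 1$ ($S{\left(T \right)} = \frac{2 T}{2 T} = 2 T \frac{1}{2 T} = 1$)
$l = \frac{1}{3}$ ($l = \frac{1}{3} \cdot 1 = \frac{1}{3} \approx 0.33333$)
$F{\left(t,j \right)} = 142$
$M{\left(n \right)} = \frac{1}{\frac{1}{3} + n}$ ($M{\left(n \right)} = \frac{1}{n + \frac{1}{3}} = \frac{1}{\frac{1}{3} + n}$)
$M{\left(35 \right)} + F{\left(-40,-49 \right)} = \frac{3}{1 + 3 \cdot 35} + 142 = \frac{3}{1 + 105} + 142 = \frac{3}{106} + 142 = \frac{15055}{106}$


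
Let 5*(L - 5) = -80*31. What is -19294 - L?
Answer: -18803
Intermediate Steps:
L = -491 (L = 5 + (-80*31)/5 = 5 + (⅕)*(-2480) = 5 - 496 = -491)
-19294 - L = -19294 - 1*(-491) = -19294 + 491 = -18803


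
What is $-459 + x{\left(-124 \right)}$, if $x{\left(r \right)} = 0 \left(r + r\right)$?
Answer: $-459$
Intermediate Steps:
$x{\left(r \right)} = 0$ ($x{\left(r \right)} = 0 \cdot 2 r = 0$)
$-459 + x{\left(-124 \right)} = -459 + 0 = -459$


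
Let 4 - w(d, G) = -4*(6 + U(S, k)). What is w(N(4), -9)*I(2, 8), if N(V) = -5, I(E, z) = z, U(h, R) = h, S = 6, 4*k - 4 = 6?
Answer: 416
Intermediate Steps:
k = 5/2 (k = 1 + (1/4)*6 = 1 + 3/2 = 5/2 ≈ 2.5000)
w(d, G) = 52 (w(d, G) = 4 - (-4)*(6 + 6) = 4 - (-4)*12 = 4 - 1*(-48) = 4 + 48 = 52)
w(N(4), -9)*I(2, 8) = 52*8 = 416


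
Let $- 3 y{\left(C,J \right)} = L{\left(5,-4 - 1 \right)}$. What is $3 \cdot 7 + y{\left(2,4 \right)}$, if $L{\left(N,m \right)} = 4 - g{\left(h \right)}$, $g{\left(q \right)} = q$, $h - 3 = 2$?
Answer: $\frac{64}{3} \approx 21.333$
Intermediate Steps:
$h = 5$ ($h = 3 + 2 = 5$)
$L{\left(N,m \right)} = -1$ ($L{\left(N,m \right)} = 4 - 5 = -1$)
$y{\left(C,J \right)} = \frac{1}{3}$ ($y{\left(C,J \right)} = \left(- \frac{1}{3}\right) \left(-1\right) = \frac{1}{3}$)
$3 \cdot 7 + y{\left(2,4 \right)} = 3 \cdot 7 + \frac{1}{3} = 21 + \frac{1}{3} = \frac{64}{3}$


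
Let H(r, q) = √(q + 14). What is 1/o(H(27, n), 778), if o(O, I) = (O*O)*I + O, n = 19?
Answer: 778/19974371 - √33/659154243 ≈ 3.8941e-5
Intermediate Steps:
H(r, q) = √(14 + q)
o(O, I) = O + I*O² (o(O, I) = O²*I + O = I*O² + O = O + I*O²)
1/o(H(27, n), 778) = 1/(√(14 + 19)*(1 + 778*√(14 + 19))) = 1/(√33*(1 + 778*√33)) = √33/(33*(1 + 778*√33))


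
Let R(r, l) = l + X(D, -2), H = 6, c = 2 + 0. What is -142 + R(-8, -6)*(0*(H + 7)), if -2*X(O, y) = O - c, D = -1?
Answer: -142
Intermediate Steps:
c = 2
X(O, y) = 1 - O/2 (X(O, y) = -(O - 1*2)/2 = -(O - 2)/2 = -(-2 + O)/2 = 1 - O/2)
R(r, l) = 3/2 + l (R(r, l) = l + (1 - ½*(-1)) = l + (1 + ½) = l + 3/2 = 3/2 + l)
-142 + R(-8, -6)*(0*(H + 7)) = -142 + (3/2 - 6)*(0*(6 + 7)) = -142 - 0*13 = -142 - 9/2*0 = -142 + 0 = -142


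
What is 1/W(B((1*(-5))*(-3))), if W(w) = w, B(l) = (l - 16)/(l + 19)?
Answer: -34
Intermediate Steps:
B(l) = (-16 + l)/(19 + l)
1/W(B((1*(-5))*(-3))) = 1/((-16 + (1*(-5))*(-3))/(19 + (1*(-5))*(-3))) = 1/((-16 - 5*(-3))/(19 - 5*(-3))) = 1/((-16 + 15)/(19 + 15)) = 1/(-1/34) = -34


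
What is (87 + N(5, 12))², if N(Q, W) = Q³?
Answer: 44944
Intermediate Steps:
(87 + N(5, 12))² = (87 + 5³)² = (87 + 125)² = 212² = 44944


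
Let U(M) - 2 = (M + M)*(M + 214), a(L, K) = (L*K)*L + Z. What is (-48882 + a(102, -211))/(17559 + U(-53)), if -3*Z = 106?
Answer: -612044/135 ≈ -4533.7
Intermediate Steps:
Z = -106/3 (Z = -⅓*106 = -106/3 ≈ -35.333)
a(L, K) = -106/3 + K*L² (a(L, K) = (L*K)*L - 106/3 = (K*L)*L - 106/3 = K*L² - 106/3 = -106/3 + K*L²)
U(M) = 2 + 2*M*(214 + M) (U(M) = 2 + (M + M)*(M + 214) = 2 + (2*M)*(214 + M) = 2 + 2*M*(214 + M))
(-48882 + a(102, -211))/(17559 + U(-53)) = (-48882 + (-106/3 - 211*102²))/(17559 + (2 + 2*(-53)² + 428*(-53))) = (-48882 + (-106/3 - 211*10404))/(17559 + (2 + 2*2809 - 22684)) = (-48882 + (-106/3 - 2195244))/(17559 + (2 + 5618 - 22684)) = (-48882 - 6585838/3)/(17559 - 17064) = -6732484/3/495 = -6732484/3*1/495 = -612044/135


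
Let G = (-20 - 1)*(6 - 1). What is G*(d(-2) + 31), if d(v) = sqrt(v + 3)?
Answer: -3360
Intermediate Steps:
d(v) = sqrt(3 + v)
G = -105 (G = -21*5 = -105)
G*(d(-2) + 31) = -105*(sqrt(3 - 2) + 31) = -105*(sqrt(1) + 31) = -105*(1 + 31) = -105*32 = -3360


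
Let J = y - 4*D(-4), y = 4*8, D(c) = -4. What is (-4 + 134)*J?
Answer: 6240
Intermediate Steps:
y = 32
J = 48 (J = 32 - 4*(-4) = 32 + 16 = 48)
(-4 + 134)*J = (-4 + 134)*48 = 130*48 = 6240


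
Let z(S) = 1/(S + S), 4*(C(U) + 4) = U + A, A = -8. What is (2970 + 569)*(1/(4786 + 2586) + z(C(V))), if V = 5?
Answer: -2742725/7372 ≈ -372.05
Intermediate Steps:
C(U) = -6 + U/4 (C(U) = -4 + (U - 8)/4 = -4 + (-8 + U)/4 = -4 + (-2 + U/4) = -6 + U/4)
z(S) = 1/(2*S)
(2970 + 569)*(1/(4786 + 2586) + z(C(V))) = (2970 + 569)*(1/(4786 + 2586) + 1/(2*(-6 + (¼)*5))) = 3539*(1/7372 + 1/(2*(-6 + 5/4))) = 3539*(1/7372 + 1/(2*(-19/4))) = 3539*(1/7372 + (½)*(-4/19)) = 3539*(1/7372 - 2/19) = 3539*(-775/7372) = -2742725/7372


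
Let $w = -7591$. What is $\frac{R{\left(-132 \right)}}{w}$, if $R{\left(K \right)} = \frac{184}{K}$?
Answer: $\frac{46}{250503} \approx 0.00018363$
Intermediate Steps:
$\frac{R{\left(-132 \right)}}{w} = \frac{184 \frac{1}{-132}}{-7591} = 184 \left(- \frac{1}{132}\right) \left(- \frac{1}{7591}\right) = \left(- \frac{46}{33}\right) \left(- \frac{1}{7591}\right) = \frac{46}{250503}$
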